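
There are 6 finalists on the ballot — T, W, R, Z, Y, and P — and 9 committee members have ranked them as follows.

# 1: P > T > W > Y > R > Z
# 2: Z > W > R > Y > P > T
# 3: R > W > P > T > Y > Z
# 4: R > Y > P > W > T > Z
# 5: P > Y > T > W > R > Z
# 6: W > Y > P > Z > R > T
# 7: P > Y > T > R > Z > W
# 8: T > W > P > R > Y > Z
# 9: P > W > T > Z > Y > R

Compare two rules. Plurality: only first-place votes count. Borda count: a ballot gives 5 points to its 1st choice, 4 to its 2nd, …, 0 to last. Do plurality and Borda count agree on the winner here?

Yes

Plurality first-place counts: T 1, W 1, R 2, Z 1, Y 0, P 4 → P.
Borda totals: T 21, W 28, R 20, Z 10, Y 23, P 33 → P.
The two rules agree on P.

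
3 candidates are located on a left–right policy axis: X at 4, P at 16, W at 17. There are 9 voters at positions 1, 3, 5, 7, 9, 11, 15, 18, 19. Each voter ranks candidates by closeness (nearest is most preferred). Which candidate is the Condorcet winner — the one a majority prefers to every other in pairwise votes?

X

With single-peaked preferences on a line, the Condorcet winner is the candidate closest to the median voter.
The median voter (position 9) is closest to X at 4.
Check: X vs W — voters closer to X: 5 of 9.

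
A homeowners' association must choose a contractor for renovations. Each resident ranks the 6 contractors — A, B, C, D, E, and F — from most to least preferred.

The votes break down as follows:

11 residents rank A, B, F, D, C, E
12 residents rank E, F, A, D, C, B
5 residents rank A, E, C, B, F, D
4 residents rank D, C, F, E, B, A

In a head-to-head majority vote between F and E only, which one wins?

E

Ballots ranking F above E: 11+4 = 15.
Ballots ranking E above F: 12+5 = 17.
E wins the head-to-head, 17–15.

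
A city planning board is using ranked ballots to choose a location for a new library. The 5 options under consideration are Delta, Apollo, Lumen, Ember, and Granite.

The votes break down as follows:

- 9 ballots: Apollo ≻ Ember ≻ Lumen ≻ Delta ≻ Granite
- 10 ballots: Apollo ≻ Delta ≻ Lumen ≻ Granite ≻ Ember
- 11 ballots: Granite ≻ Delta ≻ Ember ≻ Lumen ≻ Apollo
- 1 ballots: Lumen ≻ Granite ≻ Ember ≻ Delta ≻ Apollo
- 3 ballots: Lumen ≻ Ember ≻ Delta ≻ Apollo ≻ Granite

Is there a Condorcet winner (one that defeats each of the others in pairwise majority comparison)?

Head-to-head results (34 voters total):
Delta vs Apollo: Apollo wins 19–15.
Delta vs Lumen: Delta wins 21–13.
Delta vs Ember: Delta wins 21–13.
Delta vs Granite: Delta wins 22–12.
Apollo vs Lumen: Apollo wins 19–15.
Apollo vs Ember: Apollo wins 19–15.
Apollo vs Granite: Apollo wins 22–12.
Lumen vs Ember: Ember wins 20–14.
Lumen vs Granite: Lumen wins 23–11.
Ember vs Granite: Granite wins 22–12.
Apollo beats each rival — Delta (19–15), Lumen (19–15), Ember (19–15), Granite (22–12) — so Apollo is the Condorcet winner.

Yes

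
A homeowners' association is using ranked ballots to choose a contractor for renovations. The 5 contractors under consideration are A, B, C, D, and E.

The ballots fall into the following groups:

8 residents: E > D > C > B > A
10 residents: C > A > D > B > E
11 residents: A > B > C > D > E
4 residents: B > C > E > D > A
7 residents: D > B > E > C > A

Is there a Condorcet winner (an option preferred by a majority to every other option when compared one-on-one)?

Head-to-head results (40 voters total):
A vs B: A wins 21–19.
A vs C: C wins 29–11.
A vs D: A wins 21–19.
A vs E: A wins 21–19.
B vs C: B wins 22–18.
B vs D: D wins 25–15.
B vs E: B wins 32–8.
C vs D: C wins 25–15.
C vs E: C wins 25–15.
D vs E: D wins 28–12.
No candidate beats all others: A beats B beats C beats A, a majority cycle.

No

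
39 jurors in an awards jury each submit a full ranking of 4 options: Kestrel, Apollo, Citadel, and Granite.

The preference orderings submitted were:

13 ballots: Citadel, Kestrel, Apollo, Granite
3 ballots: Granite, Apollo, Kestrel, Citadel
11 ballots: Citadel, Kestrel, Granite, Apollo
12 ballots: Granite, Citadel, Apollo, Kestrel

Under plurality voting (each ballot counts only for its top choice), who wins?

Citadel

First-place vote totals:
  Kestrel: 0
  Apollo: 0
  Citadel: 24
  Granite: 15
Citadel has the most first-place votes.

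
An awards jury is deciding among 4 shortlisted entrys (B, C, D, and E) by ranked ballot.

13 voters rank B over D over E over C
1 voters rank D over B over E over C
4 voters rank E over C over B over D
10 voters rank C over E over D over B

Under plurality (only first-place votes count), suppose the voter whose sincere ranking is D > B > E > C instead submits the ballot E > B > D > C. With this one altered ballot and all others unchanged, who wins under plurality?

B

First-place totals with the altered ballot: B 13, C 10, D 0, E 5.
The winner is unchanged: still B.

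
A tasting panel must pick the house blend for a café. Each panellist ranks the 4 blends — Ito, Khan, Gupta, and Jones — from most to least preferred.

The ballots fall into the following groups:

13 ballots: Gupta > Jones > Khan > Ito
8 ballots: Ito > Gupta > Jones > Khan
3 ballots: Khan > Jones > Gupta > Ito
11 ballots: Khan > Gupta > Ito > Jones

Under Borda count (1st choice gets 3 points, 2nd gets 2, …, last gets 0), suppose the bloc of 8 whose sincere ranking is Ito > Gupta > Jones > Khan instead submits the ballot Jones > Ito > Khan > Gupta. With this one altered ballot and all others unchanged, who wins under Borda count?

Borda totals with the altered ballot: Ito 27, Khan 63, Gupta 64, Jones 56.
The winner is unchanged: still Gupta.

Gupta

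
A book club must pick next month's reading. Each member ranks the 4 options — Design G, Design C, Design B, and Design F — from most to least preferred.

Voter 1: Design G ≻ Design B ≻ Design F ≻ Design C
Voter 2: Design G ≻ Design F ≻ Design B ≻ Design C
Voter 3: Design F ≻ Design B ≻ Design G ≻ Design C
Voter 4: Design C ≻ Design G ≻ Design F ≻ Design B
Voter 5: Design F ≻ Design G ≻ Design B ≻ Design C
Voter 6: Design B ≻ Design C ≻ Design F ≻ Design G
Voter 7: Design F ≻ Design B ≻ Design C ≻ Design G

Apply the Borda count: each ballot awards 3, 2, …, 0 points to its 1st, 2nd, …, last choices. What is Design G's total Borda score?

11

Borda scores:
  Design G: 3 + 3 + 1 + 2 + 2 + 0 + 0 = 11
  Design C: 0 + 0 + 0 + 3 + 0 + 2 + 1 = 6
  Design B: 2 + 1 + 2 + 0 + 1 + 3 + 2 = 11
  Design F: 1 + 2 + 3 + 1 + 3 + 1 + 3 = 14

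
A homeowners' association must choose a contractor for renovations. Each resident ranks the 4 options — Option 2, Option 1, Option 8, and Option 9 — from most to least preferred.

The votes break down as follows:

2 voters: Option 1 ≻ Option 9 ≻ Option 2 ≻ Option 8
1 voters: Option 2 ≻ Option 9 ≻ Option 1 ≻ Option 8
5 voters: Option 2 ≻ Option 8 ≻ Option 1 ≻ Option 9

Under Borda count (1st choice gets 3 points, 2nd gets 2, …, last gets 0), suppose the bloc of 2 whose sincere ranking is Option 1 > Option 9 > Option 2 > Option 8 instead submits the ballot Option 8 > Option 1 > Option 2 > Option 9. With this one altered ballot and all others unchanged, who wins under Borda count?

Borda totals with the altered ballot: Option 2 20, Option 1 10, Option 8 16, Option 9 2.
The winner is unchanged: still Option 2.

Option 2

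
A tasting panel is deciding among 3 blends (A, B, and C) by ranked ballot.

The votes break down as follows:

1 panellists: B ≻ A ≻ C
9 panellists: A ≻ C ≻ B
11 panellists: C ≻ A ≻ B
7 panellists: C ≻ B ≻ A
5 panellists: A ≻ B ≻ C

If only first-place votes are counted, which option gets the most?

C

First-place vote totals:
  A: 14
  B: 1
  C: 18
C has the most first-place votes.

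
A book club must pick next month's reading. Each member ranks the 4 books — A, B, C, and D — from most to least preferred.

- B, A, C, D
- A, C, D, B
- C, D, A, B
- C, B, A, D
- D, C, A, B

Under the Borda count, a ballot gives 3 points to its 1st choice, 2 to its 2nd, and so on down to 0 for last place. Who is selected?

C

Borda scores:
  A: 2 + 3 + 1 + 1 + 1 = 8
  B: 3 + 0 + 0 + 2 + 0 = 5
  C: 1 + 2 + 3 + 3 + 2 = 11
  D: 0 + 1 + 2 + 0 + 3 = 6
C has the highest total.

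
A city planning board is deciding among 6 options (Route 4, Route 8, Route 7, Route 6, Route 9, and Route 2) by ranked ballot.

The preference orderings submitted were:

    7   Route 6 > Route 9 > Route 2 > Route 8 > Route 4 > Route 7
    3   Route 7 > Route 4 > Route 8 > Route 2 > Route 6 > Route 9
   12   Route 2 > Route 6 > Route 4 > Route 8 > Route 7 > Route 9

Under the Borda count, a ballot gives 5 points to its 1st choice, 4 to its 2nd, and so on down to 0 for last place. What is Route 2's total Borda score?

Borda scores:
  Route 4: 7·1 + 3·4 + 12·3 = 55
  Route 8: 7·2 + 3·3 + 12·2 = 47
  Route 7: 7·0 + 3·5 + 12·1 = 27
  Route 6: 7·5 + 3·1 + 12·4 = 86
  Route 9: 7·4 + 3·0 + 12·0 = 28
  Route 2: 7·3 + 3·2 + 12·5 = 87

87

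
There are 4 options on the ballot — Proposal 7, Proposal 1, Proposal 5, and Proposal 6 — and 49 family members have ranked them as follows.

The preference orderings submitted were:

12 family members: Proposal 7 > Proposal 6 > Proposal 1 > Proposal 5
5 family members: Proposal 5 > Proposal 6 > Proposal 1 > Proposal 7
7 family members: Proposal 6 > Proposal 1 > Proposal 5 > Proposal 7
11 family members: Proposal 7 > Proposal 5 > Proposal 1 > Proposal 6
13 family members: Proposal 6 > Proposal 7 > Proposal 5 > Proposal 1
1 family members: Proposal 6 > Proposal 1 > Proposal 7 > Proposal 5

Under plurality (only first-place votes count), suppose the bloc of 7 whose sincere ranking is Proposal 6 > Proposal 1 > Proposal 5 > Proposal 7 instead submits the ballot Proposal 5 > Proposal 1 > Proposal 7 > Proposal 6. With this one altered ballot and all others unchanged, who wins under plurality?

First-place totals with the altered ballot: Proposal 7 23, Proposal 1 0, Proposal 5 12, Proposal 6 14.
The winner is unchanged: still Proposal 7.

Proposal 7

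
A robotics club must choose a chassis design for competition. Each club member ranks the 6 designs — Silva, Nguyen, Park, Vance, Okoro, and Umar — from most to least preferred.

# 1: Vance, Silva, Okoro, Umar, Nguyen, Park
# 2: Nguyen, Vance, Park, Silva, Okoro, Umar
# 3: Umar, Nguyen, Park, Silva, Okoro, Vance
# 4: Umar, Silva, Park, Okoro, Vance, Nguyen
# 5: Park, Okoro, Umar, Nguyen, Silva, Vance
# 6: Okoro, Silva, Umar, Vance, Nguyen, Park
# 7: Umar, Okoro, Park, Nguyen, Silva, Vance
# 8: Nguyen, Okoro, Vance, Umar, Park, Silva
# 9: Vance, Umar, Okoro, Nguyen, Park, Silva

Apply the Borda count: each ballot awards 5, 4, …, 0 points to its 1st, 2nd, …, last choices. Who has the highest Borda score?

Umar

Borda scores:
  Silva: 4 + 2 + 2 + 4 + 1 + 4 + 1 + 0 + 0 = 18
  Nguyen: 1 + 5 + 4 + 0 + 2 + 1 + 2 + 5 + 2 = 22
  Park: 0 + 3 + 3 + 3 + 5 + 0 + 3 + 1 + 1 = 19
  Vance: 5 + 4 + 0 + 1 + 0 + 2 + 0 + 3 + 5 = 20
  Okoro: 3 + 1 + 1 + 2 + 4 + 5 + 4 + 4 + 3 = 27
  Umar: 2 + 0 + 5 + 5 + 3 + 3 + 5 + 2 + 4 = 29
Umar has the highest total.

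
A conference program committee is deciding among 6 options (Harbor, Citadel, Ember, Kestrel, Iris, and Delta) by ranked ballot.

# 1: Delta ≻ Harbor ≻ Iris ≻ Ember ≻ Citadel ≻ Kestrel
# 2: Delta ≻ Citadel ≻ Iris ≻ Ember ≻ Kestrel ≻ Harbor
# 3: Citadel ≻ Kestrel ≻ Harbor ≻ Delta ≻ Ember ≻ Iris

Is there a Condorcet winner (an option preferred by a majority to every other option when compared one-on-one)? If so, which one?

Head-to-head results (3 voters total):
Harbor vs Citadel: Citadel wins 2–1.
Harbor vs Ember: Harbor wins 2–1.
Harbor vs Kestrel: Kestrel wins 2–1.
Harbor vs Iris: Harbor wins 2–1.
Harbor vs Delta: Delta wins 2–1.
Citadel vs Ember: Citadel wins 2–1.
Citadel vs Kestrel: Citadel wins 3–0.
Citadel vs Iris: Citadel wins 2–1.
Citadel vs Delta: Delta wins 2–1.
Ember vs Kestrel: Ember wins 2–1.
Ember vs Iris: Iris wins 2–1.
Ember vs Delta: Delta wins 3–0.
Kestrel vs Iris: Iris wins 2–1.
Kestrel vs Delta: Delta wins 2–1.
Iris vs Delta: Delta wins 3–0.
Delta beats each rival — Harbor (2–1), Citadel (2–1), Ember (3–0), Kestrel (2–1), Iris (3–0) — so Delta is the Condorcet winner.

Delta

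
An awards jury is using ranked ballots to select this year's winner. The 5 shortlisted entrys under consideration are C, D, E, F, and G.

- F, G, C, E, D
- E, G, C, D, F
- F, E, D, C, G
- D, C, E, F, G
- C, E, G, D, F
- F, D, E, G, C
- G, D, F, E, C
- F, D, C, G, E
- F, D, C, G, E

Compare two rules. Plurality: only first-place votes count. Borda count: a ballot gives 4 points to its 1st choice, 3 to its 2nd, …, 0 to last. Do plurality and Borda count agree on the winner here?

Yes

Plurality first-place counts: C 1, D 1, E 1, F 5, G 1 → F.
Borda totals: C 16, D 20, E 16, F 23, G 15 → F.
The two rules agree on F.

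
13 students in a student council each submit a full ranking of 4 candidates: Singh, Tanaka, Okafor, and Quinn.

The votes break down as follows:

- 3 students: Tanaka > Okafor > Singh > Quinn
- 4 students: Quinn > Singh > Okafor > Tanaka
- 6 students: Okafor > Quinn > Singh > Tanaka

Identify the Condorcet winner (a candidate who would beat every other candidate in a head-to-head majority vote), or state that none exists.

Head-to-head results (13 voters total):
Singh vs Tanaka: Singh wins 10–3.
Singh vs Okafor: Okafor wins 9–4.
Singh vs Quinn: Quinn wins 10–3.
Tanaka vs Okafor: Okafor wins 10–3.
Tanaka vs Quinn: Quinn wins 10–3.
Okafor vs Quinn: Okafor wins 9–4.
Okafor beats each rival — Singh (9–4), Tanaka (10–3), Quinn (9–4) — so Okafor is the Condorcet winner.

Okafor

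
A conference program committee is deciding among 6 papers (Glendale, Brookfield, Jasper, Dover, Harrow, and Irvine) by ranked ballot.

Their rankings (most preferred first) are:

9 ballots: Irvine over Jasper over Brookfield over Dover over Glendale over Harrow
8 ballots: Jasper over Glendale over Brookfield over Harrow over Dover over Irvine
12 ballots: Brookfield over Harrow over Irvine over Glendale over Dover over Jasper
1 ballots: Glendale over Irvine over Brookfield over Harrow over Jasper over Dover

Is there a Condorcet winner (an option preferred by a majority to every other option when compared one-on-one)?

Head-to-head results (30 voters total):
Glendale vs Brookfield: Brookfield wins 21–9.
Glendale vs Jasper: Jasper wins 17–13.
Glendale vs Dover: Glendale wins 21–9.
Glendale vs Harrow: Glendale wins 18–12.
Glendale vs Irvine: Irvine wins 21–9.
Brookfield vs Jasper: Jasper wins 17–13.
Brookfield vs Dover: Brookfield wins 30–0.
Brookfield vs Harrow: Brookfield wins 30–0.
Brookfield vs Irvine: Brookfield wins 20–10.
Jasper vs Dover: Jasper wins 18–12.
Jasper vs Harrow: Jasper wins 17–13.
Jasper vs Irvine: Irvine wins 22–8.
Dover vs Harrow: Harrow wins 21–9.
Dover vs Irvine: Irvine wins 22–8.
Harrow vs Irvine: Harrow wins 20–10.
No candidate beats all others: Glendale beats Harrow beats Irvine beats Glendale, a majority cycle.

No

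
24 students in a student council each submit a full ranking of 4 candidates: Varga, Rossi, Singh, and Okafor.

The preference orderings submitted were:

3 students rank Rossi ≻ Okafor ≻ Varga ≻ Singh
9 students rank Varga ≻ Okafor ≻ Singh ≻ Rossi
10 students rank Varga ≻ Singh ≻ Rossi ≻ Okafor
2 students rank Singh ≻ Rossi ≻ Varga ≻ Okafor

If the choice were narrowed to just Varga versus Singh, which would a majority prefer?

Varga

Ballots ranking Varga above Singh: 3+9+10 = 22.
Ballots ranking Singh above Varga: 2.
Varga wins the head-to-head, 22–2.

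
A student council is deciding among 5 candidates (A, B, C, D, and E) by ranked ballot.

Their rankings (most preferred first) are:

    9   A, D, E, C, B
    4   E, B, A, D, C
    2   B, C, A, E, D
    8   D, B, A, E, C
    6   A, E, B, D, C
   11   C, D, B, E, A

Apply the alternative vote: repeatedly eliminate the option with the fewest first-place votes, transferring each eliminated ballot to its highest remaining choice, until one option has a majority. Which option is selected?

Round 1: A 15, C 11, D 8, E 4, B 2. B has the fewest and is eliminated.
Round 2: A 15, C 13, D 8, E 4. E has the fewest and is eliminated.
Round 3: A 19, C 13, D 8. D has the fewest and is eliminated.
Round 4: A 27, C 13. A has a majority.

A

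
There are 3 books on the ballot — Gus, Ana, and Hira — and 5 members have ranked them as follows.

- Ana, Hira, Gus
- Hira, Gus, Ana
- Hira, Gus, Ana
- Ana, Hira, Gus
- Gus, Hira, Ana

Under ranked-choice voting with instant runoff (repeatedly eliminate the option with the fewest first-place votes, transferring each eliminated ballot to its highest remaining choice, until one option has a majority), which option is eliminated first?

Gus

Round 1: Ana 2, Hira 2, Gus 1. Gus has the fewest and is eliminated.
Round 2: Hira 3, Ana 2. Hira has a majority.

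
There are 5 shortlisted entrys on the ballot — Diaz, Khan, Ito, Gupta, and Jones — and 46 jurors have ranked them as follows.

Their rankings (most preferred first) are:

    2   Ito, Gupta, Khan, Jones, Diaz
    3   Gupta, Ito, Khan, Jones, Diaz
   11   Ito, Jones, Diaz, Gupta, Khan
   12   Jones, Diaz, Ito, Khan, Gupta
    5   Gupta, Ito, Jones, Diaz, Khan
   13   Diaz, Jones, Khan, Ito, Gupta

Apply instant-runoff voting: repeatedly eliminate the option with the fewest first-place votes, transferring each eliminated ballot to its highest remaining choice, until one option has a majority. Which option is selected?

Round 1: Diaz 13, Ito 13, Jones 12, Gupta 8, Khan 0. Khan has the fewest and is eliminated.
Round 2: Diaz 13, Ito 13, Jones 12, Gupta 8. Gupta has the fewest and is eliminated.
Round 3: Ito 21, Diaz 13, Jones 12. Jones has the fewest and is eliminated.
Round 4: Diaz 25, Ito 21. Diaz has a majority.

Diaz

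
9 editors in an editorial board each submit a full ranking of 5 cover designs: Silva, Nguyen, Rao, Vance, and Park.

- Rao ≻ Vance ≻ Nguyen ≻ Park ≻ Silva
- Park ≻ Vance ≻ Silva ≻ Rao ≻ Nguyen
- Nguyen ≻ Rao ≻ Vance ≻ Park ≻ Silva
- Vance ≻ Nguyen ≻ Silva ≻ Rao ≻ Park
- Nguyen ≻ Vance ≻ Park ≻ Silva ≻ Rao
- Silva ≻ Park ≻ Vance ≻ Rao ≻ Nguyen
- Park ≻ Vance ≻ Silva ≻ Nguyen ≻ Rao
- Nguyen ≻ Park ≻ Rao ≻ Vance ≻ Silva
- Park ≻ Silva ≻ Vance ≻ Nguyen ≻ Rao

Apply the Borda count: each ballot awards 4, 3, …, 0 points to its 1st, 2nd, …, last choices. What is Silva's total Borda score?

Borda scores:
  Silva: 0 + 2 + 0 + 2 + 1 + 4 + 2 + 0 + 3 = 14
  Nguyen: 2 + 0 + 4 + 3 + 4 + 0 + 1 + 4 + 1 = 19
  Rao: 4 + 1 + 3 + 1 + 0 + 1 + 0 + 2 + 0 = 12
  Vance: 3 + 3 + 2 + 4 + 3 + 2 + 3 + 1 + 2 = 23
  Park: 1 + 4 + 1 + 0 + 2 + 3 + 4 + 3 + 4 = 22

14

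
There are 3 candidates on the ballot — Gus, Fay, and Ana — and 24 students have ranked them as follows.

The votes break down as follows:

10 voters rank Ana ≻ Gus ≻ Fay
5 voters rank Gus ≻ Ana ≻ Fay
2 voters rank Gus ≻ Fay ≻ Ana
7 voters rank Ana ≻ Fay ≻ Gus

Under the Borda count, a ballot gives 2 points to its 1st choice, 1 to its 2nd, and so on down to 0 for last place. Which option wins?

Ana

Borda scores:
  Gus: 10·1 + 5·2 + 2·2 + 7·0 = 24
  Fay: 10·0 + 5·0 + 2·1 + 7·1 = 9
  Ana: 10·2 + 5·1 + 2·0 + 7·2 = 39
Ana has the highest total.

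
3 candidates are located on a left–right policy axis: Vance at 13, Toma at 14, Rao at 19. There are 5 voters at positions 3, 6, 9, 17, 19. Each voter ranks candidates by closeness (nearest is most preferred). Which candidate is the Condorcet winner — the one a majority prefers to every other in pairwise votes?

Vance

With single-peaked preferences on a line, the Condorcet winner is the candidate closest to the median voter.
The median voter (position 9) is closest to Vance at 13.
Check: Vance vs Rao — voters closer to Vance: 3 of 5.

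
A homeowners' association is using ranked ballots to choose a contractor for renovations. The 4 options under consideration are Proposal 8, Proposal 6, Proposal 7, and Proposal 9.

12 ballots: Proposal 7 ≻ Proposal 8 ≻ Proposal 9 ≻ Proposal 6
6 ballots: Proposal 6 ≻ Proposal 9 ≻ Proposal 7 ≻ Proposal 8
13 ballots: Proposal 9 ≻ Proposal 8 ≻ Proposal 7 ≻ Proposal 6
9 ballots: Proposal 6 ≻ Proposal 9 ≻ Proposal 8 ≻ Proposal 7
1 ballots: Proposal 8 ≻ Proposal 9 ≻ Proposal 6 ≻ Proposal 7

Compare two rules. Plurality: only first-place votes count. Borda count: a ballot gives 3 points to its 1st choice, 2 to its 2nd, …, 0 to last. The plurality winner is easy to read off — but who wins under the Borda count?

Proposal 9

Plurality first-place counts: Proposal 8 1, Proposal 6 15, Proposal 7 12, Proposal 9 13 → Proposal 6.
Borda totals: Proposal 8 62, Proposal 6 46, Proposal 7 55, Proposal 9 83 → Proposal 9.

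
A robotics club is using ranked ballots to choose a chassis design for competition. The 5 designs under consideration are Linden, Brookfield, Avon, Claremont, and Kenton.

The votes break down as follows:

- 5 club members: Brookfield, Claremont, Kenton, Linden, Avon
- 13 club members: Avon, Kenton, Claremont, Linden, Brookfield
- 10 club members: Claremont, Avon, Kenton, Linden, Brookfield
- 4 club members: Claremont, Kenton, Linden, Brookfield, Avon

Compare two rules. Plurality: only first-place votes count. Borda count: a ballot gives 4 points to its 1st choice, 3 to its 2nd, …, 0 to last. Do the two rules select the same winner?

Plurality first-place counts: Linden 0, Brookfield 5, Avon 13, Claremont 14, Kenton 0 → Claremont.
Borda totals: Linden 36, Brookfield 24, Avon 82, Claremont 97, Kenton 81 → Claremont.
The two rules agree on Claremont.

Yes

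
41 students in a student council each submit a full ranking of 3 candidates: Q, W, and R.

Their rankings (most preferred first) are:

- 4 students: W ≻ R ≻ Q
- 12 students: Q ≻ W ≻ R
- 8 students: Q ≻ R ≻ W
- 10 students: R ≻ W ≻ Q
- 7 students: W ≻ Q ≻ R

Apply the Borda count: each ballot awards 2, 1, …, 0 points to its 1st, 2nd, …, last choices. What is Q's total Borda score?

47

Borda scores:
  Q: 4·0 + 12·2 + 8·2 + 10·0 + 7·1 = 47
  W: 4·2 + 12·1 + 8·0 + 10·1 + 7·2 = 44
  R: 4·1 + 12·0 + 8·1 + 10·2 + 7·0 = 32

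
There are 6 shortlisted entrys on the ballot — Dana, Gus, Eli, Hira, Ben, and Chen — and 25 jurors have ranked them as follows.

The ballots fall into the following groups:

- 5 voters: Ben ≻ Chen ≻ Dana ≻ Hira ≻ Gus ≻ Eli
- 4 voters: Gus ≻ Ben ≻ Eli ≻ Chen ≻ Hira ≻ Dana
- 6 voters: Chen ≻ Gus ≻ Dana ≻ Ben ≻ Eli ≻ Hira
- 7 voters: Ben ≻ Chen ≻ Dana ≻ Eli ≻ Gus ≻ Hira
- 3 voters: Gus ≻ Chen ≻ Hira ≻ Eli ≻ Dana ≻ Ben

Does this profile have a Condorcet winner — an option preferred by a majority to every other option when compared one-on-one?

Head-to-head results (25 voters total):
Dana vs Gus: Gus wins 13–12.
Dana vs Eli: Dana wins 18–7.
Dana vs Hira: Dana wins 18–7.
Dana vs Ben: Ben wins 16–9.
Dana vs Chen: Chen wins 25–0.
Gus vs Eli: Gus wins 18–7.
Gus vs Hira: Gus wins 20–5.
Gus vs Ben: Gus wins 13–12.
Gus vs Chen: Chen wins 18–7.
Eli vs Hira: Eli wins 17–8.
Eli vs Ben: Ben wins 22–3.
Eli vs Chen: Chen wins 21–4.
Hira vs Ben: Ben wins 22–3.
Hira vs Chen: Chen wins 25–0.
Ben vs Chen: Ben wins 16–9.
No candidate beats all others: Gus beats Ben beats Chen beats Gus, a majority cycle.

No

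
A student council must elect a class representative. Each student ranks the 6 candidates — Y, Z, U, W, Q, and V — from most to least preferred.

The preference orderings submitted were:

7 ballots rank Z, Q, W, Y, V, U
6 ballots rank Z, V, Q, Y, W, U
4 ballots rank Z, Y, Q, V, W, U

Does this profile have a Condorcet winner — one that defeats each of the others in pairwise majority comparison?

Yes

Head-to-head results (17 voters total):
Y vs Z: Z wins 17–0.
Y vs U: Y wins 17–0.
Y vs W: Y wins 10–7.
Y vs Q: Q wins 13–4.
Y vs V: Y wins 11–6.
Z vs U: Z wins 17–0.
Z vs W: Z wins 17–0.
Z vs Q: Z wins 17–0.
Z vs V: Z wins 17–0.
U vs W: W wins 17–0.
U vs Q: Q wins 17–0.
U vs V: V wins 17–0.
W vs Q: Q wins 17–0.
W vs V: V wins 10–7.
Q vs V: Q wins 11–6.
Z beats each rival — Y (17–0), U (17–0), W (17–0), Q (17–0), V (17–0) — so Z is the Condorcet winner.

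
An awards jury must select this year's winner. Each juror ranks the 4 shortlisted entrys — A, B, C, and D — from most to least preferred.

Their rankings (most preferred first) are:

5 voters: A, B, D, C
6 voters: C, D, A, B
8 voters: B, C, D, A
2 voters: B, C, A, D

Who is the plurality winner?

First-place vote totals:
  A: 5
  B: 10
  C: 6
  D: 0
B has the most first-place votes.

B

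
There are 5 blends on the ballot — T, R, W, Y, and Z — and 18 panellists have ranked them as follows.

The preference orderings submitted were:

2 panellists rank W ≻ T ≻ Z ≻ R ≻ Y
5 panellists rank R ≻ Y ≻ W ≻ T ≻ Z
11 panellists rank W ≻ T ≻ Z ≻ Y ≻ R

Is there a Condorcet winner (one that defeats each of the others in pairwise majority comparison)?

Yes

Head-to-head results (18 voters total):
T vs R: T wins 13–5.
T vs W: W wins 18–0.
T vs Y: T wins 13–5.
T vs Z: T wins 18–0.
R vs W: W wins 13–5.
R vs Y: Y wins 11–7.
R vs Z: Z wins 13–5.
W vs Y: W wins 13–5.
W vs Z: W wins 18–0.
Y vs Z: Z wins 13–5.
W beats each rival — T (18–0), R (13–5), Y (13–5), Z (18–0) — so W is the Condorcet winner.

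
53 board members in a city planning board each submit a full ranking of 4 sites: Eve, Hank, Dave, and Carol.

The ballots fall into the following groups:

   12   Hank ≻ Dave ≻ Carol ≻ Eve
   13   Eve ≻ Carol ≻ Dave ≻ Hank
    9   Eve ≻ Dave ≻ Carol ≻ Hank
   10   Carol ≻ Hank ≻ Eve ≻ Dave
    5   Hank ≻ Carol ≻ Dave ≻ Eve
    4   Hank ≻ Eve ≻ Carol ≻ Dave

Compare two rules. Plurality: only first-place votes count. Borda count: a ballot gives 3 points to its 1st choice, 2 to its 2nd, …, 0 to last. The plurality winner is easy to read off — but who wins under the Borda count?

Carol

Plurality first-place counts: Eve 22, Hank 21, Dave 0, Carol 10 → Eve.
Borda totals: Eve 84, Hank 83, Dave 60, Carol 91 → Carol.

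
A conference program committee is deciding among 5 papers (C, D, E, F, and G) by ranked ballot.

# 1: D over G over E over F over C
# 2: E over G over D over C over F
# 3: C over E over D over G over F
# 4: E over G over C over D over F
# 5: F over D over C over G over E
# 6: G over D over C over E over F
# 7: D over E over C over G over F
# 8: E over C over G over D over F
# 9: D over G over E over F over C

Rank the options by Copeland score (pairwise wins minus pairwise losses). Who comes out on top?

Pairwise results:
  C vs D: D wins 6–3.
  C vs E: E wins 6–3.
  C vs F: C wins 6–3.
  C vs G: G wins 5–4.
  D vs E: D wins 5–4.
  D vs F: D wins 8–1.
  D vs G: D wins 5–4.
  E vs F: E wins 8–1.
  E vs G: E wins 5–4.
  F vs G: G wins 8–1.
Copeland scores (wins − losses):
  C: 1 − 3 = -2
  D: 4 − 0 = 4
  E: 3 − 1 = 2
  F: 0 − 4 = -4
  G: 2 − 2 = 0
D has the best Copeland score.

D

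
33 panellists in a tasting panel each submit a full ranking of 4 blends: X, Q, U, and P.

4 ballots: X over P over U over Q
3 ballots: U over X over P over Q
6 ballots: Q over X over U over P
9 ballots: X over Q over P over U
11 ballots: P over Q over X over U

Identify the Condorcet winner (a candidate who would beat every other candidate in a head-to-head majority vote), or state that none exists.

There is no Condorcet winner

Head-to-head results (33 voters total):
X vs Q: Q wins 17–16.
X vs U: X wins 30–3.
X vs P: X wins 22–11.
Q vs U: Q wins 26–7.
Q vs P: P wins 18–15.
U vs P: P wins 24–9.
No candidate beats all others: X beats P beats Q beats X, a majority cycle.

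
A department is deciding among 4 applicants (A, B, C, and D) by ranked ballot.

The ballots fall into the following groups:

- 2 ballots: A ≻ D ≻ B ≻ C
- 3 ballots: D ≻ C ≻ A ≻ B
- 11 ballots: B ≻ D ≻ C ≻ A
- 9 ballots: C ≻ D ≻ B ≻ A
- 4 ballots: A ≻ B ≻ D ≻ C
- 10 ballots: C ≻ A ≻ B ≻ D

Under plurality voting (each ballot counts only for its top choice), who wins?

First-place vote totals:
  A: 6
  B: 11
  C: 19
  D: 3
C has the most first-place votes.

C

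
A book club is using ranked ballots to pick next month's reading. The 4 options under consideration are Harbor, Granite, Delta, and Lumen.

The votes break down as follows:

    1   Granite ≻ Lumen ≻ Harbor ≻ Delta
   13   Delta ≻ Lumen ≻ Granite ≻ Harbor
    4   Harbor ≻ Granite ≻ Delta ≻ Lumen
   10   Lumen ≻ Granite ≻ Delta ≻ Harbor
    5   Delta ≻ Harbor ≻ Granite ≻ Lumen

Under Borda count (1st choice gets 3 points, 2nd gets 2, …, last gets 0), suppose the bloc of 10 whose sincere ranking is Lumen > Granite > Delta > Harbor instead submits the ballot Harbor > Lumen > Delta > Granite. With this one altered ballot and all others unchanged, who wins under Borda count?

Delta

Borda totals with the altered ballot: Harbor 53, Granite 29, Delta 68, Lumen 48.
The winner is unchanged: still Delta.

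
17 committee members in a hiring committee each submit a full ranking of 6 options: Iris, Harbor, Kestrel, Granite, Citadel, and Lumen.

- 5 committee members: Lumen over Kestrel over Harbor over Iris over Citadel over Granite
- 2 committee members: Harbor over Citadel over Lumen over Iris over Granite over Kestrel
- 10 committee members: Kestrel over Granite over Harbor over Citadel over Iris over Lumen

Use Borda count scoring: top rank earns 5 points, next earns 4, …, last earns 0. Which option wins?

Kestrel

Borda scores:
  Iris: 5·2 + 2·2 + 10·1 = 24
  Harbor: 5·3 + 2·5 + 10·3 = 55
  Kestrel: 5·4 + 2·0 + 10·5 = 70
  Granite: 5·0 + 2·1 + 10·4 = 42
  Citadel: 5·1 + 2·4 + 10·2 = 33
  Lumen: 5·5 + 2·3 + 10·0 = 31
Kestrel has the highest total.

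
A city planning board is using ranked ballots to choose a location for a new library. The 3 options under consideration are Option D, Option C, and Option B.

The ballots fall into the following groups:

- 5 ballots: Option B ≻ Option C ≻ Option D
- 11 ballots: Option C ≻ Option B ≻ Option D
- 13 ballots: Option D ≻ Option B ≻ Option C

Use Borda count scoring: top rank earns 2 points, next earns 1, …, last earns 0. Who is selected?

Borda scores:
  Option D: 5·0 + 11·0 + 13·2 = 26
  Option C: 5·1 + 11·2 + 13·0 = 27
  Option B: 5·2 + 11·1 + 13·1 = 34
Option B has the highest total.

Option B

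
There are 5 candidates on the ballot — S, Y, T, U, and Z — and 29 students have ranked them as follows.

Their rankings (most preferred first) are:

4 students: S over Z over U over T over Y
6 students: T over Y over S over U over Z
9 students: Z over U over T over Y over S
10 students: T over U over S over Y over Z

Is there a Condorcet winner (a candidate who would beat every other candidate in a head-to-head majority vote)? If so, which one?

Head-to-head results (29 voters total):
S vs Y: Y wins 15–14.
S vs T: T wins 25–4.
S vs U: U wins 19–10.
S vs Z: S wins 20–9.
Y vs T: T wins 29–0.
Y vs U: U wins 23–6.
Y vs Z: Y wins 16–13.
T vs U: T wins 16–13.
T vs Z: T wins 16–13.
U vs Z: U wins 16–13.
T beats each rival — S (25–4), Y (29–0), U (16–13), Z (16–13) — so T is the Condorcet winner.

T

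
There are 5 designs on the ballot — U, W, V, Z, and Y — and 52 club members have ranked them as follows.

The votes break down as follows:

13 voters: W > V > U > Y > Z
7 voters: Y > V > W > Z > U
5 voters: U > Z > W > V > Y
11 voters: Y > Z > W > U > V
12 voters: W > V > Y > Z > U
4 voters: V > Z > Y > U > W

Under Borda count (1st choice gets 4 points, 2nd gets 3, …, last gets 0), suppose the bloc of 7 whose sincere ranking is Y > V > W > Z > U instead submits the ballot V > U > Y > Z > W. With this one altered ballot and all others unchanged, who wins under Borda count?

W

Borda totals with the altered ballot: U 82, W 132, V 124, Z 79, Y 103.
The winner is unchanged: still W.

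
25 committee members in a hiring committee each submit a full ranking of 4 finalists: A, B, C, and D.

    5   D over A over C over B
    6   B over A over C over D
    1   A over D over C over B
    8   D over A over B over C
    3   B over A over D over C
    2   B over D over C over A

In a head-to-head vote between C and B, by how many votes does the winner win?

Ballots ranking C above B: 5+1 = 6.
Ballots ranking B above C: 6+8+3+2 = 19.
B wins 19–6, a margin of 13.

13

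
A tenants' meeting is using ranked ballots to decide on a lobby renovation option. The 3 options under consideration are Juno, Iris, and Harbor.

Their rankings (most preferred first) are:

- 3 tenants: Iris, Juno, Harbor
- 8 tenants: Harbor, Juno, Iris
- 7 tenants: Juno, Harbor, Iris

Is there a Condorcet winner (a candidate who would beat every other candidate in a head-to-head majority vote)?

Head-to-head results (18 voters total):
Juno vs Iris: Juno wins 15–3.
Juno vs Harbor: Juno wins 10–8.
Iris vs Harbor: Harbor wins 15–3.
Juno beats each rival — Iris (15–3), Harbor (10–8) — so Juno is the Condorcet winner.

Yes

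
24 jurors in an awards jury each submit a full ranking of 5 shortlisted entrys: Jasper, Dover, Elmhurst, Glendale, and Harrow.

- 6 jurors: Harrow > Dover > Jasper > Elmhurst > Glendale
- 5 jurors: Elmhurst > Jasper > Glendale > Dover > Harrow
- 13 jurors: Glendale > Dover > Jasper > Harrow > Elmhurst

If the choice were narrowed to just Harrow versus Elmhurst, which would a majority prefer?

Harrow

Ballots ranking Harrow above Elmhurst: 6+13 = 19.
Ballots ranking Elmhurst above Harrow: 5.
Harrow wins the head-to-head, 19–5.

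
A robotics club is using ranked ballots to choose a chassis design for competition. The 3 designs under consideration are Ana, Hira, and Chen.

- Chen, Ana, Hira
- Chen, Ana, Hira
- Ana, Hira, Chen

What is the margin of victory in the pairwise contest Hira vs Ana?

Ballots ranking Hira above Ana: 0.
Ballots ranking Ana above Hira: 3.
Ana wins 3–0, a margin of 3.

3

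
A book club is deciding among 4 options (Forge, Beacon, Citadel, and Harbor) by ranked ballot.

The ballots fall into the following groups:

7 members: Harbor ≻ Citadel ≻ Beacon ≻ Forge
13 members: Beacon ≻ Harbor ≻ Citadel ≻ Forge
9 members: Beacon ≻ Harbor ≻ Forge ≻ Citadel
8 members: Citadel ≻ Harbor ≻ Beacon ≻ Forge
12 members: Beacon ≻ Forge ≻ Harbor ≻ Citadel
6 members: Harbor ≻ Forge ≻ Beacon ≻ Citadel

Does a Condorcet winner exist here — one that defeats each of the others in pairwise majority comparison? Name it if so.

Head-to-head results (55 voters total):
Forge vs Beacon: Beacon wins 49–6.
Forge vs Citadel: Citadel wins 28–27.
Forge vs Harbor: Harbor wins 43–12.
Beacon vs Citadel: Beacon wins 40–15.
Beacon vs Harbor: Beacon wins 34–21.
Citadel vs Harbor: Harbor wins 47–8.
Beacon beats each rival — Forge (49–6), Citadel (40–15), Harbor (34–21) — so Beacon is the Condorcet winner.

Beacon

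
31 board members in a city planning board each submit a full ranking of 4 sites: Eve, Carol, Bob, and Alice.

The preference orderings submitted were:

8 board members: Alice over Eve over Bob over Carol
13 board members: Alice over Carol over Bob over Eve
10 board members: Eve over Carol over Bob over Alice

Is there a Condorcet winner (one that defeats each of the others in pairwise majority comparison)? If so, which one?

Alice

Head-to-head results (31 voters total):
Eve vs Carol: Eve wins 18–13.
Eve vs Bob: Eve wins 18–13.
Eve vs Alice: Alice wins 21–10.
Carol vs Bob: Carol wins 23–8.
Carol vs Alice: Alice wins 21–10.
Bob vs Alice: Alice wins 21–10.
Alice beats each rival — Eve (21–10), Carol (21–10), Bob (21–10) — so Alice is the Condorcet winner.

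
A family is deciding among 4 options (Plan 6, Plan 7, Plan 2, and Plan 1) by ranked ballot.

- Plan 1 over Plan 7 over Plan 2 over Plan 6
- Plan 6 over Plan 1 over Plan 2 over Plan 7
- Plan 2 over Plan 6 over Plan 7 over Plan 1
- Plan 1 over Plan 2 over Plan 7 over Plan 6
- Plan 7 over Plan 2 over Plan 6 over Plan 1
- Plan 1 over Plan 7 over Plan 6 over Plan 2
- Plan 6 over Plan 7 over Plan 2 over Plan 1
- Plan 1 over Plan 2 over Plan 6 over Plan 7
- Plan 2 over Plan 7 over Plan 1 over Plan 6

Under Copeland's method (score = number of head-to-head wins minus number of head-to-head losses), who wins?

Plan 1

Pairwise results:
  Plan 6 vs Plan 7: Plan 7 wins 5–4.
  Plan 6 vs Plan 2: Plan 2 wins 6–3.
  Plan 6 vs Plan 1: Plan 1 wins 5–4.
  Plan 7 vs Plan 2: Plan 2 wins 5–4.
  Plan 7 vs Plan 1: Plan 1 wins 5–4.
  Plan 2 vs Plan 1: Plan 1 wins 5–4.
Copeland scores (wins − losses):
  Plan 6: 0 − 3 = -3
  Plan 7: 1 − 2 = -1
  Plan 2: 2 − 1 = 1
  Plan 1: 3 − 0 = 3
Plan 1 has the best Copeland score.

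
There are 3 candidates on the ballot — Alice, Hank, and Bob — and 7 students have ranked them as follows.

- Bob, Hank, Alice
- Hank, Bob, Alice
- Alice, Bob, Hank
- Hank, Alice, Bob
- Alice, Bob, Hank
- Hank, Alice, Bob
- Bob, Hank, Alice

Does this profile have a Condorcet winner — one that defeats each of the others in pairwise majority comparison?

No

Head-to-head results (7 voters total):
Alice vs Hank: Hank wins 5–2.
Alice vs Bob: Alice wins 4–3.
Hank vs Bob: Bob wins 4–3.
No candidate beats all others: Alice beats Bob beats Hank beats Alice, a majority cycle.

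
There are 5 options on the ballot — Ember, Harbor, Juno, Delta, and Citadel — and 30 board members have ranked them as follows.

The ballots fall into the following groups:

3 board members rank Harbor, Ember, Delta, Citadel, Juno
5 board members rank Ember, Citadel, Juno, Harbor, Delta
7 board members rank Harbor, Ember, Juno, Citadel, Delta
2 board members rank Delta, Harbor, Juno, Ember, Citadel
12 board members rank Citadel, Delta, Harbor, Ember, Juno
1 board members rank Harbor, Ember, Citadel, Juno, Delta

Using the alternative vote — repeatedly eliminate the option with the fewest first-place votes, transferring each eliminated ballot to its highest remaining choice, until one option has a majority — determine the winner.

Citadel

Round 1: Citadel 12, Harbor 11, Ember 5, Delta 2, Juno 0. Juno has the fewest and is eliminated.
Round 2: Citadel 12, Harbor 11, Ember 5, Delta 2. Delta has the fewest and is eliminated.
Round 3: Harbor 13, Citadel 12, Ember 5. Ember has the fewest and is eliminated.
Round 4: Citadel 17, Harbor 13. Citadel has a majority.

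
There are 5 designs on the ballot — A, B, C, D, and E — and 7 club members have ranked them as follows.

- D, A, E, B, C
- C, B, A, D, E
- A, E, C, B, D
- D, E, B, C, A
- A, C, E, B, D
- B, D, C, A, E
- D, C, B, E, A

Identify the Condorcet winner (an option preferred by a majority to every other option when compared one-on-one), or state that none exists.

Head-to-head results (7 voters total):
A vs B: B wins 4–3.
A vs C: C wins 4–3.
A vs D: D wins 4–3.
A vs E: A wins 5–2.
B vs C: C wins 4–3.
B vs D: B wins 4–3.
B vs E: E wins 4–3.
C vs D: D wins 4–3.
C vs E: C wins 4–3.
D vs E: D wins 5–2.
No candidate beats all others: A beats E beats B beats A, a majority cycle.

There is no Condorcet winner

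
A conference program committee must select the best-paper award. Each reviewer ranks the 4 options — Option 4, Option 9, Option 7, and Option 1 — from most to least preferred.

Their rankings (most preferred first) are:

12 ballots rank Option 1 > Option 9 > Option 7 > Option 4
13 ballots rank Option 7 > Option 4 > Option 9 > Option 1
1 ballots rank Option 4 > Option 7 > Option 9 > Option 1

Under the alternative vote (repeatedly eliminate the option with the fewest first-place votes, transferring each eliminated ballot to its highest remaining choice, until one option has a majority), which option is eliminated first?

Option 9

Round 1: Option 7 13, Option 1 12, Option 4 1, Option 9 0. Option 9 has the fewest and is eliminated.
Round 2: Option 7 13, Option 1 12, Option 4 1. Option 4 has the fewest and is eliminated.
Round 3: Option 7 14, Option 1 12. Option 7 has a majority.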